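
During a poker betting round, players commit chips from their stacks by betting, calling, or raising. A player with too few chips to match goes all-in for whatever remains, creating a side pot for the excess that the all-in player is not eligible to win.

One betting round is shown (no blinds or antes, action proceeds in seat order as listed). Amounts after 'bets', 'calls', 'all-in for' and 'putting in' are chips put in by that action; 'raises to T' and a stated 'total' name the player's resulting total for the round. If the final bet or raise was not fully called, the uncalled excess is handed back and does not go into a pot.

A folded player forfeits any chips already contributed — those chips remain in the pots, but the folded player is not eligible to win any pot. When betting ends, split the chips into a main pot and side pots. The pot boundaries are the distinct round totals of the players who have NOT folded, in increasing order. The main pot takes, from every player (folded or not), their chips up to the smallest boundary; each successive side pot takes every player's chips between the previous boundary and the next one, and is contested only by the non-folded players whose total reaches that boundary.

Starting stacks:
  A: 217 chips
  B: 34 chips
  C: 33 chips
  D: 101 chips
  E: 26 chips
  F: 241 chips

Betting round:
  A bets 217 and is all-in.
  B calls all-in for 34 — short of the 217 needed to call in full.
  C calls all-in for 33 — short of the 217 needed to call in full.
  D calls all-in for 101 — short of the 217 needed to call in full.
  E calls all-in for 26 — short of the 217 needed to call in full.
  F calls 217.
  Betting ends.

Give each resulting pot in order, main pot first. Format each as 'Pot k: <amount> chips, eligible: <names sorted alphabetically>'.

Pot 1: 156 chips, eligible: A, B, C, D, E, F
Pot 2: 35 chips, eligible: A, B, C, D, F
Pot 3: 4 chips, eligible: A, B, D, F
Pot 4: 201 chips, eligible: A, D, F
Pot 5: 232 chips, eligible: A, F

Derivation:
Contributions: A=217, B=34, C=33, D=101, E=26, F=217
Pot levels (distinct totals of non-folded players): 26, 33, 34, 101, 217
Layer 1-26: 26 each from A, B, C, D, E, F = 26*6 = 156 chips; eligible A, B, C, D, E, F
Layer 27-33: 7 each from A, B, C, D, F = 7*5 = 35 chips; eligible A, B, C, D, F
Layer 34-34: 1 each from A, B, D, F = 1*4 = 4 chips; eligible A, B, D, F
Layer 35-101: 67 each from A, D, F = 67*3 = 201 chips; eligible A, D, F
Layer 102-217: 116 each from A, F = 116*2 = 232 chips; eligible A, F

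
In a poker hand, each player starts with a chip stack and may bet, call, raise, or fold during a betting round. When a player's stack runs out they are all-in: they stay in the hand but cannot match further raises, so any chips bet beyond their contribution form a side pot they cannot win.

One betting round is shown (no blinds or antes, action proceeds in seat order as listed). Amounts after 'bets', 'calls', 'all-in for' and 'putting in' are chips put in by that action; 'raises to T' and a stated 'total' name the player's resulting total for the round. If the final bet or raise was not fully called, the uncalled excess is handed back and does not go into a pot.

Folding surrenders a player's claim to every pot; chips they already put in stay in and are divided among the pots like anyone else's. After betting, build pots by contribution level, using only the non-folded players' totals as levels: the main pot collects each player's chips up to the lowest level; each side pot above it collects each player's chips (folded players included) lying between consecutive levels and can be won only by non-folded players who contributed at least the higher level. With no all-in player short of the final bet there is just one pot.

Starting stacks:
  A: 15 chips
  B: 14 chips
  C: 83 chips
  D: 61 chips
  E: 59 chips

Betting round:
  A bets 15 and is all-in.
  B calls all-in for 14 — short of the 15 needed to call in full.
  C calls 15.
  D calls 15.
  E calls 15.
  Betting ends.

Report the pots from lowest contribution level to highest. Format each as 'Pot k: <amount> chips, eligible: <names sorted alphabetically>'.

Contributions: A=15, B=14, C=15, D=15, E=15
Pot levels (distinct totals of non-folded players): 14, 15
Layer 1-14: 14 each from A, B, C, D, E = 14*5 = 70 chips; eligible A, B, C, D, E
Layer 15-15: 1 each from A, C, D, E = 1*4 = 4 chips; eligible A, C, D, E

Pot 1: 70 chips, eligible: A, B, C, D, E
Pot 2: 4 chips, eligible: A, C, D, E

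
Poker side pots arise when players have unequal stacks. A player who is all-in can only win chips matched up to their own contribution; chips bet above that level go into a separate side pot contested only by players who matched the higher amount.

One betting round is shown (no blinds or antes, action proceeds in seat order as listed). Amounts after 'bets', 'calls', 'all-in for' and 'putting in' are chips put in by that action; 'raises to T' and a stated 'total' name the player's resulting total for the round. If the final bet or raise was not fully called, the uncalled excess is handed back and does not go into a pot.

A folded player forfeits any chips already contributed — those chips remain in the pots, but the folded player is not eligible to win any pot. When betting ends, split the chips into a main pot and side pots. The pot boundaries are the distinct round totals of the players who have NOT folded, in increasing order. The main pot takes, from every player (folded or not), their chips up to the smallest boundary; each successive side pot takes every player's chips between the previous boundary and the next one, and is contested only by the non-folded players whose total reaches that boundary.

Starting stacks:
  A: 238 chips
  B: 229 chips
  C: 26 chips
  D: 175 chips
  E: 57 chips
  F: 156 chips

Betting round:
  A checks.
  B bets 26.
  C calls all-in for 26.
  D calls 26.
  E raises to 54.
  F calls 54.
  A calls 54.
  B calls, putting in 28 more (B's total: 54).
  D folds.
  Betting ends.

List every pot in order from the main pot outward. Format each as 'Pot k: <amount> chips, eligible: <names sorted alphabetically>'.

Pot 1: 156 chips, eligible: A, B, C, E, F
Pot 2: 112 chips, eligible: A, B, E, F

Derivation:
Contributions: A=54, B=54, C=26, D=26, E=54, F=54
Folded: D
Pot levels (distinct totals of non-folded players): 26, 54
Layer 1-26: 26 each from A, B, C, D, E, F = 26*6 = 156 chips; eligible A, B, C, E, F
Layer 27-54: 28 each from A, B, E, F = 28*4 = 112 chips; eligible A, B, E, F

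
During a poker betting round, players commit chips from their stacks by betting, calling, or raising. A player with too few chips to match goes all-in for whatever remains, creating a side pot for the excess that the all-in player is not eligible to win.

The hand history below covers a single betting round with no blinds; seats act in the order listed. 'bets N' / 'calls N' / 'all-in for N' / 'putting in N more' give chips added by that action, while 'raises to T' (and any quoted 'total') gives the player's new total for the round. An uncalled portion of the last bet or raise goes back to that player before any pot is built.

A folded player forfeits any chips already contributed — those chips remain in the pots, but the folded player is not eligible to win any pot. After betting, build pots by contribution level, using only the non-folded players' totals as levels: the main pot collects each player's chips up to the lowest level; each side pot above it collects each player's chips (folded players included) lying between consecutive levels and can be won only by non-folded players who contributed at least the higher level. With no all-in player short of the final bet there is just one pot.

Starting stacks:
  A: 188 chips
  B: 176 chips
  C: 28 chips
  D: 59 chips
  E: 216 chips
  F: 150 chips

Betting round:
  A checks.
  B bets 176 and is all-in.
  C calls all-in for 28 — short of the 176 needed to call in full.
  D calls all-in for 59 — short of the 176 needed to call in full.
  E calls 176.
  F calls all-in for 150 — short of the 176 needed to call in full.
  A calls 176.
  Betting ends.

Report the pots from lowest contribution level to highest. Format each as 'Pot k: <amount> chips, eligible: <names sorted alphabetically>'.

Contributions: A=176, B=176, C=28, D=59, E=176, F=150
Pot levels (distinct totals of non-folded players): 28, 59, 150, 176
Layer 1-28: 28 each from A, B, C, D, E, F = 28*6 = 168 chips; eligible A, B, C, D, E, F
Layer 29-59: 31 each from A, B, D, E, F = 31*5 = 155 chips; eligible A, B, D, E, F
Layer 60-150: 91 each from A, B, E, F = 91*4 = 364 chips; eligible A, B, E, F
Layer 151-176: 26 each from A, B, E = 26*3 = 78 chips; eligible A, B, E

Pot 1: 168 chips, eligible: A, B, C, D, E, F
Pot 2: 155 chips, eligible: A, B, D, E, F
Pot 3: 364 chips, eligible: A, B, E, F
Pot 4: 78 chips, eligible: A, B, E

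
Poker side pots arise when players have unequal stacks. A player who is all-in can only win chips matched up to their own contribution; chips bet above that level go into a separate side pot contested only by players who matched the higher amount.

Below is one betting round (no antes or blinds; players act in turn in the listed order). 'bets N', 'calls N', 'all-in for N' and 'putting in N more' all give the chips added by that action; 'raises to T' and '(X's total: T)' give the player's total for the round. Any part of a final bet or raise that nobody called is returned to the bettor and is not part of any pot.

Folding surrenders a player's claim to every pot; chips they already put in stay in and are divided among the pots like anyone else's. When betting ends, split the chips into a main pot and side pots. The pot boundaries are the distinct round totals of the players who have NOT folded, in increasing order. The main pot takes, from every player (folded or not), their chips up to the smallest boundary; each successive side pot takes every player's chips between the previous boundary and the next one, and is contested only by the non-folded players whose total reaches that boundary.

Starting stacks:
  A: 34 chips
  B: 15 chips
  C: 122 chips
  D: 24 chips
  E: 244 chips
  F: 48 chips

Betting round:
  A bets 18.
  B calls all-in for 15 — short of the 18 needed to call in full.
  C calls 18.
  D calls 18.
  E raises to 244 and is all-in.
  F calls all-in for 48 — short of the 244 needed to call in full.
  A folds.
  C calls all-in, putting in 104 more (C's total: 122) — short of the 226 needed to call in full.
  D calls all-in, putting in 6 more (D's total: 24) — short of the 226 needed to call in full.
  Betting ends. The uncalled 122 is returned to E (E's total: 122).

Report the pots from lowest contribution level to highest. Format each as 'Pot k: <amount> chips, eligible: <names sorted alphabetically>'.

Contributions (after 122 returned to E): A=18, B=15, C=122, D=24, E=122, F=48
Folded: A
Pot levels (distinct totals of non-folded players): 15, 24, 48, 122
Layer 1-15: 15 each from A, B, C, D, E, F = 15*6 = 90 chips; eligible B, C, D, E, F
Layer 16-24: A 3 + C 9 + D 9 + E 9 + F 9 = 39 chips; eligible C, D, E, F
Layer 25-48: 24 each from C, E, F = 24*3 = 72 chips; eligible C, E, F
Layer 49-122: 74 each from C, E = 74*2 = 148 chips; eligible C, E

Pot 1: 90 chips, eligible: B, C, D, E, F
Pot 2: 39 chips, eligible: C, D, E, F
Pot 3: 72 chips, eligible: C, E, F
Pot 4: 148 chips, eligible: C, E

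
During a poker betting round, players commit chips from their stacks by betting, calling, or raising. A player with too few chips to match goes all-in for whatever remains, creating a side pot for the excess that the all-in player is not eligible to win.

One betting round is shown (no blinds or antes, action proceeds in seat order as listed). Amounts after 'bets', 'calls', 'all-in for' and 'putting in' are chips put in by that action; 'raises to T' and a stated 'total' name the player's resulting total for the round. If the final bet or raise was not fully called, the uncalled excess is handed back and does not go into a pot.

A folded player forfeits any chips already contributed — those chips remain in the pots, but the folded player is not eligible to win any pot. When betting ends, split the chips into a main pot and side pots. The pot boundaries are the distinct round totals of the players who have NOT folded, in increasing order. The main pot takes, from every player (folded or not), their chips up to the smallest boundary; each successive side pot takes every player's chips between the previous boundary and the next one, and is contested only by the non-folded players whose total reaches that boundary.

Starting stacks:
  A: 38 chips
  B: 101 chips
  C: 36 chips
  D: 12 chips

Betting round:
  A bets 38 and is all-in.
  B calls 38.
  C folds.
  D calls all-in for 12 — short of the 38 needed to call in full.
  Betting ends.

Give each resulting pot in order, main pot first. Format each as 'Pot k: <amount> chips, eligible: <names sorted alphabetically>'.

Pot 1: 36 chips, eligible: A, B, D
Pot 2: 52 chips, eligible: A, B

Derivation:
Contributions: A=38, B=38, D=12
Folded: C
Pot levels (distinct totals of non-folded players): 12, 38
Layer 1-12: 12 each from A, B, D = 12*3 = 36 chips; eligible A, B, D
Layer 13-38: 26 each from A, B = 26*2 = 52 chips; eligible A, B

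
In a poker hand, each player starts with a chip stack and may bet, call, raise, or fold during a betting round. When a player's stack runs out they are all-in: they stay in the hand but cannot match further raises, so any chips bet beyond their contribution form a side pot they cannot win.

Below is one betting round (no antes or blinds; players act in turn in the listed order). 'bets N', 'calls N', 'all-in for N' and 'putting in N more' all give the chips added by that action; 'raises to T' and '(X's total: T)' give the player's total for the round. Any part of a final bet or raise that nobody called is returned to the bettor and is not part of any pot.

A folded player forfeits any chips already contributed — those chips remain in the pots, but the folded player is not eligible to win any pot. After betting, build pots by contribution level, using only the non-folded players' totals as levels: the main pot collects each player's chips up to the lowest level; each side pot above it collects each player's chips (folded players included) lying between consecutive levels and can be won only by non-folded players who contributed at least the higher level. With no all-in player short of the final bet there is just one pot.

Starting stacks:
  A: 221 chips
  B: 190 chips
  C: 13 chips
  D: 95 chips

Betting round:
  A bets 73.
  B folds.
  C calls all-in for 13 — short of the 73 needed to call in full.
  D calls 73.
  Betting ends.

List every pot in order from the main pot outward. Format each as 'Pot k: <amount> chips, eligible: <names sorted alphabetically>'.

Contributions: A=73, C=13, D=73
Folded: B
Pot levels (distinct totals of non-folded players): 13, 73
Layer 1-13: 13 each from A, C, D = 13*3 = 39 chips; eligible A, C, D
Layer 14-73: 60 each from A, D = 60*2 = 120 chips; eligible A, D

Pot 1: 39 chips, eligible: A, C, D
Pot 2: 120 chips, eligible: A, D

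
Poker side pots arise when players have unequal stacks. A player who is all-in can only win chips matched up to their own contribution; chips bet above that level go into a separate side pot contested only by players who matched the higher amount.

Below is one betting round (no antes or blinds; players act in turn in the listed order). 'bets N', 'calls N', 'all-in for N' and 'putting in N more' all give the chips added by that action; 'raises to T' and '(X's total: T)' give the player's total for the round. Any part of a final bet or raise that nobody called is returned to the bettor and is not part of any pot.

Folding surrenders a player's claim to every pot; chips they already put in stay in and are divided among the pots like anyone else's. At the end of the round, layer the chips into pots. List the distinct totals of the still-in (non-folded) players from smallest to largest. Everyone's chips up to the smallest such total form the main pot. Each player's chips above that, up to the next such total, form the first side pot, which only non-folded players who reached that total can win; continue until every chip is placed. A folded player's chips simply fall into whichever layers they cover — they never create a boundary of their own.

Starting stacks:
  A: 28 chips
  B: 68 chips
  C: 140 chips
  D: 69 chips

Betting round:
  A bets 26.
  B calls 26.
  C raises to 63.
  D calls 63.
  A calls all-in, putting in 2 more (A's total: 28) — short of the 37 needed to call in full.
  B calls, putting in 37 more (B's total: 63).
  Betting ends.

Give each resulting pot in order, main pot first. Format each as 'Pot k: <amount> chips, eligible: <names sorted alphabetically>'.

Pot 1: 112 chips, eligible: A, B, C, D
Pot 2: 105 chips, eligible: B, C, D

Derivation:
Contributions: A=28, B=63, C=63, D=63
Pot levels (distinct totals of non-folded players): 28, 63
Layer 1-28: 28 each from A, B, C, D = 28*4 = 112 chips; eligible A, B, C, D
Layer 29-63: 35 each from B, C, D = 35*3 = 105 chips; eligible B, C, D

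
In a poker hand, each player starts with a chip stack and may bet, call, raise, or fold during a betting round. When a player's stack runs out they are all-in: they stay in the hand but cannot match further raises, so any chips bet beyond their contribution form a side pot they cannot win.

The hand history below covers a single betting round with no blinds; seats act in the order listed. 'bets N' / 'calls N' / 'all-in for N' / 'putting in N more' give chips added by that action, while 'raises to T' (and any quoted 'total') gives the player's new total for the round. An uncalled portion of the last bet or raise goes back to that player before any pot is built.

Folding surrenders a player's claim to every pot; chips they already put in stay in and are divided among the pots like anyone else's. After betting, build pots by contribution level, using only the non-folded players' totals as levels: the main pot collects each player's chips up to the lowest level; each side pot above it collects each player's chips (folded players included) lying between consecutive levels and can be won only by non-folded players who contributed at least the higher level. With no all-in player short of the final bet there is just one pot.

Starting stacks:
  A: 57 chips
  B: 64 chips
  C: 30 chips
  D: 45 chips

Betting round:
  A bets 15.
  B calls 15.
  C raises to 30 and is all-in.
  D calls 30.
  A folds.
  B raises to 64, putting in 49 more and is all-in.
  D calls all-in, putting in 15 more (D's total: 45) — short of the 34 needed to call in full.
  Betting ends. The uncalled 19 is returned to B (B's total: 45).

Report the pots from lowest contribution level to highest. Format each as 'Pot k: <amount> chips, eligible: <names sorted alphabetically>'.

Contributions (after 19 returned to B): A=15, B=45, C=30, D=45
Folded: A
Pot levels (distinct totals of non-folded players): 30, 45
Layer 1-30: A 15 + B 30 + C 30 + D 30 = 105 chips; eligible B, C, D
Layer 31-45: 15 each from B, D = 15*2 = 30 chips; eligible B, D

Pot 1: 105 chips, eligible: B, C, D
Pot 2: 30 chips, eligible: B, D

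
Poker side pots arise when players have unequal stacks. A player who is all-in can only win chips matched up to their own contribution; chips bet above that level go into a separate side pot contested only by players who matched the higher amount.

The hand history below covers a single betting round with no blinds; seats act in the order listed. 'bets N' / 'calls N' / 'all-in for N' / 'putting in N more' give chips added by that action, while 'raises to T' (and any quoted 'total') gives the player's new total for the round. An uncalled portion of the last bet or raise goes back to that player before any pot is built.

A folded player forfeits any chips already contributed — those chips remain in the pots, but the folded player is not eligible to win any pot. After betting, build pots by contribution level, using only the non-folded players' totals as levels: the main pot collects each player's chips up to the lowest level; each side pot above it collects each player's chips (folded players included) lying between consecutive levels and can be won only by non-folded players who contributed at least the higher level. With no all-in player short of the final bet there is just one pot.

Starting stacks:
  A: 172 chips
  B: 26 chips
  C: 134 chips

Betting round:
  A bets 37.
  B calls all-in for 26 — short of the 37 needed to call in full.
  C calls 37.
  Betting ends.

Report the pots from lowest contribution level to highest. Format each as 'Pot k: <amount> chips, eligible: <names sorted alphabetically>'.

Pot 1: 78 chips, eligible: A, B, C
Pot 2: 22 chips, eligible: A, C

Derivation:
Contributions: A=37, B=26, C=37
Pot levels (distinct totals of non-folded players): 26, 37
Layer 1-26: 26 each from A, B, C = 26*3 = 78 chips; eligible A, B, C
Layer 27-37: 11 each from A, C = 11*2 = 22 chips; eligible A, C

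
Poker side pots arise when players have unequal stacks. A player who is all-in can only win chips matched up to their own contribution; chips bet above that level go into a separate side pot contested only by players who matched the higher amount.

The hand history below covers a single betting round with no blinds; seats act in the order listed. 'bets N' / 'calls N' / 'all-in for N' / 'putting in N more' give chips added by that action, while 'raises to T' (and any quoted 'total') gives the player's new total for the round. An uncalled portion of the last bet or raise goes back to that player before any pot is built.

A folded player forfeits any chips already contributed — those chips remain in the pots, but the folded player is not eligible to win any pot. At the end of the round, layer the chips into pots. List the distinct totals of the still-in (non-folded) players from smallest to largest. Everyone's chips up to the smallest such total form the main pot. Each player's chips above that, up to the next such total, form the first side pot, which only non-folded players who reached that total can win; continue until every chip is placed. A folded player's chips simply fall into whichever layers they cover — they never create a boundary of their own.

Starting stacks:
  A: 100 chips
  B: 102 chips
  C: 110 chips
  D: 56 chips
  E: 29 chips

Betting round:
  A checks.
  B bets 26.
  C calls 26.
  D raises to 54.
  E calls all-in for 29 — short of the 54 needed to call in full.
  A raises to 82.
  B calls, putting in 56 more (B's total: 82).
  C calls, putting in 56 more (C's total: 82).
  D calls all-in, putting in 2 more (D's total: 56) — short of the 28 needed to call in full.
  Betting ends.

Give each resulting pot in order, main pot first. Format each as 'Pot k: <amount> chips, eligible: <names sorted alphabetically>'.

Pot 1: 145 chips, eligible: A, B, C, D, E
Pot 2: 108 chips, eligible: A, B, C, D
Pot 3: 78 chips, eligible: A, B, C

Derivation:
Contributions: A=82, B=82, C=82, D=56, E=29
Pot levels (distinct totals of non-folded players): 29, 56, 82
Layer 1-29: 29 each from A, B, C, D, E = 29*5 = 145 chips; eligible A, B, C, D, E
Layer 30-56: 27 each from A, B, C, D = 27*4 = 108 chips; eligible A, B, C, D
Layer 57-82: 26 each from A, B, C = 26*3 = 78 chips; eligible A, B, C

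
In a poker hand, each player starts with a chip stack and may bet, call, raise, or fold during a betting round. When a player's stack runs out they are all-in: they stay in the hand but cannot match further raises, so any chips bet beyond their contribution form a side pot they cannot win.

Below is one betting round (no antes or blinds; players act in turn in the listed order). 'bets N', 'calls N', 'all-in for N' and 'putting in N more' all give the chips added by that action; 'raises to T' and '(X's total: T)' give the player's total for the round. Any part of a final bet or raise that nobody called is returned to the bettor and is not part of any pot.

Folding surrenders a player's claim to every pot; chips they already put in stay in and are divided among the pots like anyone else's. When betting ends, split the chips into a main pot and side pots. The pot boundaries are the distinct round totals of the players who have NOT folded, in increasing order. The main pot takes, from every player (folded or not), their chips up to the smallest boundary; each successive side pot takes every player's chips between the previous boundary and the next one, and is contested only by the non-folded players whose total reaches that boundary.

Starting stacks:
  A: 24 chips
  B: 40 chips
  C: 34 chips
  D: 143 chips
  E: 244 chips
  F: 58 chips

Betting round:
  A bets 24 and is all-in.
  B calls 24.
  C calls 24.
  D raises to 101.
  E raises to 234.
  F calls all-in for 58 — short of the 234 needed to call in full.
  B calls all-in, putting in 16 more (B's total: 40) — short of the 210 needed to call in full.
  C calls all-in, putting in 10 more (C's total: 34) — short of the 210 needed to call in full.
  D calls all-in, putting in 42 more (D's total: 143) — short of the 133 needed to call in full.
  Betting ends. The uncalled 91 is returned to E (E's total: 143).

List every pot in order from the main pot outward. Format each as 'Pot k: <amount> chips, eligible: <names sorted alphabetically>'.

Contributions (after 91 returned to E): A=24, B=40, C=34, D=143, E=143, F=58
Pot levels (distinct totals of non-folded players): 24, 34, 40, 58, 143
Layer 1-24: 24 each from A, B, C, D, E, F = 24*6 = 144 chips; eligible A, B, C, D, E, F
Layer 25-34: 10 each from B, C, D, E, F = 10*5 = 50 chips; eligible B, C, D, E, F
Layer 35-40: 6 each from B, D, E, F = 6*4 = 24 chips; eligible B, D, E, F
Layer 41-58: 18 each from D, E, F = 18*3 = 54 chips; eligible D, E, F
Layer 59-143: 85 each from D, E = 85*2 = 170 chips; eligible D, E

Pot 1: 144 chips, eligible: A, B, C, D, E, F
Pot 2: 50 chips, eligible: B, C, D, E, F
Pot 3: 24 chips, eligible: B, D, E, F
Pot 4: 54 chips, eligible: D, E, F
Pot 5: 170 chips, eligible: D, E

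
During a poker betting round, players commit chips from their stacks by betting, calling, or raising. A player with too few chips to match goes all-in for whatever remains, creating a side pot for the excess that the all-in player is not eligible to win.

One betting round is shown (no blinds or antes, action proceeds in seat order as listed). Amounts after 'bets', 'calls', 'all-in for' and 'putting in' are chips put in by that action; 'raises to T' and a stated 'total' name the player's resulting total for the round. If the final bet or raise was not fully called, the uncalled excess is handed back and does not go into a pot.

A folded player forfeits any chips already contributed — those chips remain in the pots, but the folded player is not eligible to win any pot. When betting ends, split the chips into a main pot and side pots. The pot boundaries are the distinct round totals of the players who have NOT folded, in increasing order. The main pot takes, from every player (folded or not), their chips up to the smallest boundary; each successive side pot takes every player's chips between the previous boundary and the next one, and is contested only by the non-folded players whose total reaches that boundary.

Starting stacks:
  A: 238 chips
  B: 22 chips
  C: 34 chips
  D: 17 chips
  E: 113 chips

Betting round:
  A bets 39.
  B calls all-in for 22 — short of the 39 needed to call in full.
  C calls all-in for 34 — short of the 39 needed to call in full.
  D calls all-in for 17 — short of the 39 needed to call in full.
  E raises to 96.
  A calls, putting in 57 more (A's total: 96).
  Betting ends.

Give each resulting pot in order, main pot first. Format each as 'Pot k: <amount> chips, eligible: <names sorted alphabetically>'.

Contributions: A=96, B=22, C=34, D=17, E=96
Pot levels (distinct totals of non-folded players): 17, 22, 34, 96
Layer 1-17: 17 each from A, B, C, D, E = 17*5 = 85 chips; eligible A, B, C, D, E
Layer 18-22: 5 each from A, B, C, E = 5*4 = 20 chips; eligible A, B, C, E
Layer 23-34: 12 each from A, C, E = 12*3 = 36 chips; eligible A, C, E
Layer 35-96: 62 each from A, E = 62*2 = 124 chips; eligible A, E

Pot 1: 85 chips, eligible: A, B, C, D, E
Pot 2: 20 chips, eligible: A, B, C, E
Pot 3: 36 chips, eligible: A, C, E
Pot 4: 124 chips, eligible: A, E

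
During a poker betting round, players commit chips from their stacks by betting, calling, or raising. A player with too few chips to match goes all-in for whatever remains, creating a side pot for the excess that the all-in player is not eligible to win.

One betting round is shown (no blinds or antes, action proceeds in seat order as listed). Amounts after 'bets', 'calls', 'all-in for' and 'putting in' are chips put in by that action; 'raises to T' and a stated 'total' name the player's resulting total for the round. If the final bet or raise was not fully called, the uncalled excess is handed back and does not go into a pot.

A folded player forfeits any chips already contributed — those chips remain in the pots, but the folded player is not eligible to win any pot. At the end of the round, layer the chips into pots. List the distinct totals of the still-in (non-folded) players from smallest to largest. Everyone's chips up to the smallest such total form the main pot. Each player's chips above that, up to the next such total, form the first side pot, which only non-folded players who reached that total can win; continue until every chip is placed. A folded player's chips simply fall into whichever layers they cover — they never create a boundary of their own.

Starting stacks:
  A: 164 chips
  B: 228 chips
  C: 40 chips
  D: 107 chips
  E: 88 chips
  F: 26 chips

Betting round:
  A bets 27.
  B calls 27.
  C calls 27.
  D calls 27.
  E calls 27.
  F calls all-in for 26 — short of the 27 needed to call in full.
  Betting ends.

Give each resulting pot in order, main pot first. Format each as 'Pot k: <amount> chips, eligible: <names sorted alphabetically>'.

Pot 1: 156 chips, eligible: A, B, C, D, E, F
Pot 2: 5 chips, eligible: A, B, C, D, E

Derivation:
Contributions: A=27, B=27, C=27, D=27, E=27, F=26
Pot levels (distinct totals of non-folded players): 26, 27
Layer 1-26: 26 each from A, B, C, D, E, F = 26*6 = 156 chips; eligible A, B, C, D, E, F
Layer 27-27: 1 each from A, B, C, D, E = 1*5 = 5 chips; eligible A, B, C, D, E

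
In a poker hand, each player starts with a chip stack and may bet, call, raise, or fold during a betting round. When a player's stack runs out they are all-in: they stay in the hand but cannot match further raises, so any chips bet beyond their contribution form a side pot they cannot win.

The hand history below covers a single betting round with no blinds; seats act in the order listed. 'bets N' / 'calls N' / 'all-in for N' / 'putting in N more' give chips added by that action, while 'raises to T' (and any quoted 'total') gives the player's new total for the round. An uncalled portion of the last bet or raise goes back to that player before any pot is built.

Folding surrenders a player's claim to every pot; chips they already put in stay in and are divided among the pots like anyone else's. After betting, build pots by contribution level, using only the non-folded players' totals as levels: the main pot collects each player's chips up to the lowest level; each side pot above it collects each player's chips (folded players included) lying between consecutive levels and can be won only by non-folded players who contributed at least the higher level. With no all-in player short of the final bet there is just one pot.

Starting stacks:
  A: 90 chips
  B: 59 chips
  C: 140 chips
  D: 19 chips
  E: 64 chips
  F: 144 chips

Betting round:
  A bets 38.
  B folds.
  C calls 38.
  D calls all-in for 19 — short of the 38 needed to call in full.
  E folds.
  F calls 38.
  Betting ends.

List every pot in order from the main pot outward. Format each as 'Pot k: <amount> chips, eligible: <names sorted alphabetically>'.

Contributions: A=38, C=38, D=19, F=38
Folded: B, E
Pot levels (distinct totals of non-folded players): 19, 38
Layer 1-19: 19 each from A, C, D, F = 19*4 = 76 chips; eligible A, C, D, F
Layer 20-38: 19 each from A, C, F = 19*3 = 57 chips; eligible A, C, F

Pot 1: 76 chips, eligible: A, C, D, F
Pot 2: 57 chips, eligible: A, C, F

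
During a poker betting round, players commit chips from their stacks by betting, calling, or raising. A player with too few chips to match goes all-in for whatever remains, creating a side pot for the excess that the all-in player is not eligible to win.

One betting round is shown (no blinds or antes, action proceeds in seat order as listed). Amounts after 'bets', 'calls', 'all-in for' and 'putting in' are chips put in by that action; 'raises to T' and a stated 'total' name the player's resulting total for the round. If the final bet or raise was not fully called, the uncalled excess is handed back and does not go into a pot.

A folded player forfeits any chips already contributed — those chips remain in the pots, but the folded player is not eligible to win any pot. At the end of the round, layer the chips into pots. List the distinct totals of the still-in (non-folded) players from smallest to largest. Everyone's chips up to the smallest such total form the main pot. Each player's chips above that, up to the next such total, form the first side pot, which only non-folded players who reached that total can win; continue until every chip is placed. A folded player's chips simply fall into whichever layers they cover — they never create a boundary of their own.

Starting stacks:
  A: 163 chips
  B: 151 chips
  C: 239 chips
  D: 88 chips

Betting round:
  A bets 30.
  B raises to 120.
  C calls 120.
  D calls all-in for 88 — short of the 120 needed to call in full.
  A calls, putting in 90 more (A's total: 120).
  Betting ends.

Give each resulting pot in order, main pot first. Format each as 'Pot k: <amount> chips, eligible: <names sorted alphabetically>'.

Pot 1: 352 chips, eligible: A, B, C, D
Pot 2: 96 chips, eligible: A, B, C

Derivation:
Contributions: A=120, B=120, C=120, D=88
Pot levels (distinct totals of non-folded players): 88, 120
Layer 1-88: 88 each from A, B, C, D = 88*4 = 352 chips; eligible A, B, C, D
Layer 89-120: 32 each from A, B, C = 32*3 = 96 chips; eligible A, B, C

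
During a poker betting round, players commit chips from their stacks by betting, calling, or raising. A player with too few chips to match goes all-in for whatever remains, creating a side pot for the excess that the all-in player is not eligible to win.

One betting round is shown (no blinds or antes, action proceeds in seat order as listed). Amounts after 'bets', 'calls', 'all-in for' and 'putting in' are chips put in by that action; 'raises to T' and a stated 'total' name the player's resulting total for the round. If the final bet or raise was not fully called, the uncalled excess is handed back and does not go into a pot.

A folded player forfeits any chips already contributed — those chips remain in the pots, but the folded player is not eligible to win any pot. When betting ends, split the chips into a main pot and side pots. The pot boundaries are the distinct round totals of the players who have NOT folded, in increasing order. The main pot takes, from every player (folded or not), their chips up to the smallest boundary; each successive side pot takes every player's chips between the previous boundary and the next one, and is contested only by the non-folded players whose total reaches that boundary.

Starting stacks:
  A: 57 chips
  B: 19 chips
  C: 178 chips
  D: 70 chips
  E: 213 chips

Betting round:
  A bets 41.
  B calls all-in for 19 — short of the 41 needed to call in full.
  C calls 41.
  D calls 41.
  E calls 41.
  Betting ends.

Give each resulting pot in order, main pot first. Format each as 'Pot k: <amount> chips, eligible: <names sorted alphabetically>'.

Pot 1: 95 chips, eligible: A, B, C, D, E
Pot 2: 88 chips, eligible: A, C, D, E

Derivation:
Contributions: A=41, B=19, C=41, D=41, E=41
Pot levels (distinct totals of non-folded players): 19, 41
Layer 1-19: 19 each from A, B, C, D, E = 19*5 = 95 chips; eligible A, B, C, D, E
Layer 20-41: 22 each from A, C, D, E = 22*4 = 88 chips; eligible A, C, D, E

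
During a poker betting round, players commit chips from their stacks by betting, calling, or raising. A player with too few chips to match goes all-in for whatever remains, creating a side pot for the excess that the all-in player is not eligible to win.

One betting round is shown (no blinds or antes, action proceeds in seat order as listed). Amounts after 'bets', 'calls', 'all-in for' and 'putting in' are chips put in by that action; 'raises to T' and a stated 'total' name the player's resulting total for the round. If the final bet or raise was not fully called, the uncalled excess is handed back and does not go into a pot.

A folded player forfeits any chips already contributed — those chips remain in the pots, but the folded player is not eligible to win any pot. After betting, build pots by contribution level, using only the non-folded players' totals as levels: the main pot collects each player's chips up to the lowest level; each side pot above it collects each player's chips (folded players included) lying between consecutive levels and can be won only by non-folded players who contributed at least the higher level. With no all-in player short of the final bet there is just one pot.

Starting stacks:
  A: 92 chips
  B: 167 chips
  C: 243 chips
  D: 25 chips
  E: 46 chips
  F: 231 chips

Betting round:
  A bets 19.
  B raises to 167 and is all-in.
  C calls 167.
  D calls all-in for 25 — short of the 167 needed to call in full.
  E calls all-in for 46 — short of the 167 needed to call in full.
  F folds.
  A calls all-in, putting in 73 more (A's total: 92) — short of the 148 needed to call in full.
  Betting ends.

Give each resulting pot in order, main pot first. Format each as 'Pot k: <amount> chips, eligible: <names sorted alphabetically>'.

Contributions: A=92, B=167, C=167, D=25, E=46
Folded: F
Pot levels (distinct totals of non-folded players): 25, 46, 92, 167
Layer 1-25: 25 each from A, B, C, D, E = 25*5 = 125 chips; eligible A, B, C, D, E
Layer 26-46: 21 each from A, B, C, E = 21*4 = 84 chips; eligible A, B, C, E
Layer 47-92: 46 each from A, B, C = 46*3 = 138 chips; eligible A, B, C
Layer 93-167: 75 each from B, C = 75*2 = 150 chips; eligible B, C

Pot 1: 125 chips, eligible: A, B, C, D, E
Pot 2: 84 chips, eligible: A, B, C, E
Pot 3: 138 chips, eligible: A, B, C
Pot 4: 150 chips, eligible: B, C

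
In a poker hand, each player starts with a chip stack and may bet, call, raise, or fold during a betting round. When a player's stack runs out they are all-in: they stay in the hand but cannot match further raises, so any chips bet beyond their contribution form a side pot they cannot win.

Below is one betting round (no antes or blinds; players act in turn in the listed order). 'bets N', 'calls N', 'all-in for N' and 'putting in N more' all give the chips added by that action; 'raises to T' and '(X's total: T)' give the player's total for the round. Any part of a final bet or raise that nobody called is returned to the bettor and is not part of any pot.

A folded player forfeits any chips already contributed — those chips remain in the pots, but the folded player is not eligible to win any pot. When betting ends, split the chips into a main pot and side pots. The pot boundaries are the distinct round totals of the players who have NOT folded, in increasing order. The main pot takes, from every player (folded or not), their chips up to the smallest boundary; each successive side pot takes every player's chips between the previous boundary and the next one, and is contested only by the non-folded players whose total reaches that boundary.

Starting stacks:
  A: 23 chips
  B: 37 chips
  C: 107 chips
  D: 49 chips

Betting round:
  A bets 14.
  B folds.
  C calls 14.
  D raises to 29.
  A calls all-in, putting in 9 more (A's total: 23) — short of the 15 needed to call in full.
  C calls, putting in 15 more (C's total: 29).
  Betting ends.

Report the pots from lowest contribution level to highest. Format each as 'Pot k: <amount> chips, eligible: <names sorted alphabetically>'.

Pot 1: 69 chips, eligible: A, C, D
Pot 2: 12 chips, eligible: C, D

Derivation:
Contributions: A=23, C=29, D=29
Folded: B
Pot levels (distinct totals of non-folded players): 23, 29
Layer 1-23: 23 each from A, C, D = 23*3 = 69 chips; eligible A, C, D
Layer 24-29: 6 each from C, D = 6*2 = 12 chips; eligible C, D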